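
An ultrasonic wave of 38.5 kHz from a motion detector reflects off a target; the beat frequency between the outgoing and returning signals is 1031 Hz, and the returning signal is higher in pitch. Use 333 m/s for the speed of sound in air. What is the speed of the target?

4.4 m/s

Double Doppler shift off a moving reflector: f₂ = f₀ · (v + u)/(v − u) (u > 0 toward emitter).
Returning signal is higher, so f₂ = f₀ + Δf = 38500 + 1031 = 39531 Hz.
Rearranging, u = v · (f₂ − f₀)/(f₂ + f₀) = 333 × 1031/78031 ≈ 4.4 m/s.
So the target is moving at 4.4 m/s toward the emitter.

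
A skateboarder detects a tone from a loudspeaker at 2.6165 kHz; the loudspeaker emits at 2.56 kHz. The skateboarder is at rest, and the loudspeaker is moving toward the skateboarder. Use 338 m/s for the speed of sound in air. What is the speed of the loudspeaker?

7.3 m/s

f' = f · v/(v − v_s) ⇒ v_s = v · |1 − f/f'|.
v_s = 338 × |1 − 2.56/2.6165| = 338 × 0.02159 ≈ 7.3 m/s.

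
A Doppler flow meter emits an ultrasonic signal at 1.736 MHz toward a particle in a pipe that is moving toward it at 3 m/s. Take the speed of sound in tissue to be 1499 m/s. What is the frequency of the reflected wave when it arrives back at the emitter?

1.7430 MHz

The particle in a pipe first receives the wave as a moving observer: f₁ = f₀ · (v + u)/v = 1.736 × (1499 + 3)/1499 ≈ 1.7395 MHz.
The reflection then acts as a moving source: f₂ = f₁ · v/(v − u) ≈ 1.7430 MHz.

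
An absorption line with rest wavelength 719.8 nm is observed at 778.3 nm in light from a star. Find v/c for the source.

0.078c

λ'/λ₀ = 1.0813 > 1 (redshift), so the source is receding.
λ'/λ₀ = √((1 + β)/(1 − β)) for a receding source ⇒ β = (r² − 1)/(r² + 1) with r = λ'/λ₀.
β = (1.1692 − 1)/(1.1692 + 1) ≈ 0.078.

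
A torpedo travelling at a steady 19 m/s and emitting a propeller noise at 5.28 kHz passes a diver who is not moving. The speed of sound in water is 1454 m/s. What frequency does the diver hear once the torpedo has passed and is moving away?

5.21 kHz

Receding: f₂ = f · v/(v + v_s) = 5.28 × 1454/1473 ≈ 5.21 kHz.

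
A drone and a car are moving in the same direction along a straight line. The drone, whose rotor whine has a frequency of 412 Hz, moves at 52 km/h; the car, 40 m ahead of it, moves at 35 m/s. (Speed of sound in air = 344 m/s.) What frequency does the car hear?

52 km/h = 14.44 m/s.
The car is ahead, so the drone is moving toward it while the car is moving away from the drone.
General Doppler shift: f' = f · (v − v_o)/(v − v_s).
f' = 412 × (344 − 35)/(344 − 14.44) = 412 × 309/329.56 ≈ 386 Hz.

386 Hz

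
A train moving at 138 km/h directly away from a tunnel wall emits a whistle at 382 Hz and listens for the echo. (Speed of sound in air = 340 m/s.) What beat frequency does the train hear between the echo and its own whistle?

77 Hz

138 km/h = 38.33 m/s.
The tunnel wall receives the sound from a moving source: f₁ = f₀ · v/(v + v_e) = 382 × 340/378.33 ≈ 343.3 Hz.
On the return leg the train is a moving observer: f₂ = f₁ · (v − v_e)/v = 343.3 × 301.67/340 ≈ 304.6 Hz.
Beat against the emitted tone: |f₂ − f₀| = 2v_e·f₀/(v + v_e) = 2 × 38.33 × 382/378.33 ≈ 77 Hz.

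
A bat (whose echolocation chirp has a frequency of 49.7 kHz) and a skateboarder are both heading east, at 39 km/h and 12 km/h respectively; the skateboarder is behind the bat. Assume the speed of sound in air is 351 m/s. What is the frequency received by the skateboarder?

48.7 kHz

39 km/h = 10.83 m/s; 12 km/h = 3.333 m/s.
The skateboarder is behind, so the bat is moving away from it while the skateboarder is moving toward the bat.
With source receding and observer approaching, f' = f · (v + v_o)/(v + v_s).
f' = 49.7 × (351 + 3.333)/(351 + 10.83) = 49.7 × 354.33/361.83 ≈ 48.7 kHz.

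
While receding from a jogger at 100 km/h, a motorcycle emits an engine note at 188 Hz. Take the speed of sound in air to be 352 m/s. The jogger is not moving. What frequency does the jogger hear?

100 km/h = 27.78 m/s.
Only the source moves, away from the listener, so f' = f · v/(v + v_s).
f' = 188 × 352/(352 + 27.78) = 188 × 352/379.8 ≈ 174 Hz.

174 Hz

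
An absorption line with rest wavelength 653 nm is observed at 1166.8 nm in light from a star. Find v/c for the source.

λ'/λ₀ = 1.7868 > 1 (redshift), so the source is receding.
λ'/λ₀ = √((1 + β)/(1 − β)) for a receding source ⇒ β = (r² − 1)/(r² + 1) with r = λ'/λ₀.
β = (3.1928 − 1)/(3.1928 + 1) ≈ 0.523.

0.523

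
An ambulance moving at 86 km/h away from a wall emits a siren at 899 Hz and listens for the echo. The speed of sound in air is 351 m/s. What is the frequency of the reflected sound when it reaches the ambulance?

86 km/h = 23.89 m/s.
The wall receives the sound from a moving source: f₁ = f₀ · v/(v + v_e) = 899 × 351/374.89 ≈ 842 Hz.
On the return leg the ambulance is a moving observer: f₂ = f₁ · (v − v_e)/v = 842 × 327.11/351 ≈ 784 Hz.

784 Hz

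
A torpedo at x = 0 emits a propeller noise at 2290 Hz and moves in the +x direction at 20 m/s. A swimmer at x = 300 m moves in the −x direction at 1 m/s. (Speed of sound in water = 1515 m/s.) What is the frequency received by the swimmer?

The observer lies on the +x side, so the source is heading toward the observer and the observer is heading toward the source.
Both move, so f' = f · (v + v_o)/(v − v_s).
f' = 2290 × (1515 + 1)/(1515 − 20) = 2290 × 1516/1495 ≈ 2322 Hz.

2322 Hz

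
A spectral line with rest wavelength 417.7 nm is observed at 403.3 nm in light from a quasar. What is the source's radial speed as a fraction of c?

λ'/λ₀ = 0.9655 < 1 (blueshift), so the source is approaching.
λ'/λ₀ = √((1 − β)/(1 + β)) for an approaching source ⇒ β = (1 − r²)/(1 + r²) with r = λ'/λ₀.
β = (1 − 0.9322)/(1 + 0.9322) ≈ 0.035.

0.035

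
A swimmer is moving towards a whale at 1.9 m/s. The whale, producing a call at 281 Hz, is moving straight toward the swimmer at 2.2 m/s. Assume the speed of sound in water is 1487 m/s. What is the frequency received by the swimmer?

282 Hz

With source approaching and observer approaching, f' = f · (v + v_o)/(v − v_s).
f' = 281 × (1487 + 1.9)/(1487 − 2.2) = 281 × 1488.9/1484.8 ≈ 282 Hz.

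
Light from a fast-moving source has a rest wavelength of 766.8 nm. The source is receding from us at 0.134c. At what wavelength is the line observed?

877.5 nm

Relativistic Doppler for wavelength: λ' = λ₀ · √((1 + β)/(1 − β)).
λ' = 766.8 × √(1.1340/0.8660) = 766.8 × 1.14432 ≈ 877.5 nm.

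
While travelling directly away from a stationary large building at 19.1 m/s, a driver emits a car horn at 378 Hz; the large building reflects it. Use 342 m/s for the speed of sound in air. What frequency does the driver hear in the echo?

338 Hz

The large building receives the sound from a moving source: f₁ = f₀ · v/(v + v_e) = 378 × 342/361.1 ≈ 358 Hz.
On the return leg the driver is a moving observer: f₂ = f₁ · (v − v_e)/v = 358 × 322.9/342 ≈ 338 Hz.
Equivalently f₂ = f₀ · (v − v_e)/(v + v_e).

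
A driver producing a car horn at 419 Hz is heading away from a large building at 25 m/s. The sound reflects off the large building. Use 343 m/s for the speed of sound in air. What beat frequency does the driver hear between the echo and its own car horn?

The large building receives the sound from a moving source: f₁ = f₀ · v/(v + v_e) = 419 × 343/368 ≈ 390.5 Hz.
On the return leg the driver is a moving observer: f₂ = f₁ · (v − v_e)/v = 390.5 × 318/343 ≈ 362.1 Hz.
Equivalently f₂ = f₀ · (v − v_e)/(v + v_e).
Beat against the emitted tone: |f₂ − f₀| = 2v_e·f₀/(v + v_e) = 2 × 25 × 419/368 ≈ 56.9 Hz.

56.9 Hz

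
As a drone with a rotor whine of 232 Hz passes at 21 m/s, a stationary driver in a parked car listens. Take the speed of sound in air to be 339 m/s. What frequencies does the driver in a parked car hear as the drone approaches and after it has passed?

Approaching: f₁ = f · v/(v − v_s) = 232 × 339/318 ≈ 247 Hz.
Receding: f₂ = f · v/(v + v_s) = 232 × 339/360 ≈ 218 Hz.

247 Hz approaching; 218 Hz receding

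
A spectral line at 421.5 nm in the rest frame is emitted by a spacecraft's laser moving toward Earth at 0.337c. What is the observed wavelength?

Relativistic Doppler for wavelength: λ' = λ₀ · √((1 − β)/(1 + β)).
λ' = 421.5 × √(0.6630/1.3370) = 421.5 × 0.70419 ≈ 296.8 nm.

296.8 nm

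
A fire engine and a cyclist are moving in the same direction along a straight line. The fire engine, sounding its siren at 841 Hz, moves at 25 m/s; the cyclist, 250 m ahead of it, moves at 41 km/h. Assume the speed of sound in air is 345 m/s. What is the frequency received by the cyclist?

41 km/h = 11.39 m/s.
The cyclist is ahead, so the fire engine is moving toward it while the cyclist is moving away from the fire engine.
General Doppler shift: f' = f · (v − v_o)/(v − v_s).
f' = 841 × (345 − 11.39)/(345 − 25) = 841 × 333.61/320 ≈ 877 Hz.

877 Hz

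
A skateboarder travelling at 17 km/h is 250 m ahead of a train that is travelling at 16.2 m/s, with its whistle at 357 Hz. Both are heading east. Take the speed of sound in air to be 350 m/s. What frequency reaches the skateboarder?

369 Hz

17 km/h = 4.722 m/s.
The skateboarder is ahead, so the train is moving toward it while the skateboarder is moving away from the train.
With source approaching and observer receding, f' = f · (v − v_o)/(v − v_s).
f' = 357 × (350 − 4.722)/(350 − 16.2) = 357 × 345.28/333.8 ≈ 369 Hz.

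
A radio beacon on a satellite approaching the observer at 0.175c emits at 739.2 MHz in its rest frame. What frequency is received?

882.2 MHz

Relativistic Doppler for frequency: f' = f₀ · √((1 + β)/(1 − β)).
f' = 739.2 × √(1.1750/0.8250) = 739.2 × 1.19342 ≈ 882.2 MHz.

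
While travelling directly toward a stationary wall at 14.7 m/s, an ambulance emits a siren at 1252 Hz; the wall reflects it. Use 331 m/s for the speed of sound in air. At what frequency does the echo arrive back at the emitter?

1368 Hz

The wall receives the sound from a moving source: f₁ = f₀ · v/(v − v_e) = 1252 × 331/316.3 ≈ 1310 Hz.
On the return leg the ambulance is a moving observer: f₂ = f₁ · (v + v_e)/v = 1310 × 345.7/331 ≈ 1368 Hz.
Equivalently f₂ = f₀ · (v + v_e)/(v − v_e).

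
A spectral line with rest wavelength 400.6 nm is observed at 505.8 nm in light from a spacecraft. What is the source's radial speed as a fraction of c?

0.229

λ'/λ₀ = 1.2626 > 1 (redshift), so the source is receding.
λ'/λ₀ = √((1 + β)/(1 − β)) for a receding source ⇒ β = (r² − 1)/(r² + 1) with r = λ'/λ₀.
β = (1.5942 − 1)/(1.5942 + 1) ≈ 0.229.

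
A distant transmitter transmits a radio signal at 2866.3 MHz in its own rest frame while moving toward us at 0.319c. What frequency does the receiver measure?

3989.1 MHz

Relativistic Doppler for frequency: f' = f₀ · √((1 + β)/(1 − β)).
f' = 2866.3 × √(1.3190/0.6810) = 2866.3 × 1.39171 ≈ 3989.1 MHz.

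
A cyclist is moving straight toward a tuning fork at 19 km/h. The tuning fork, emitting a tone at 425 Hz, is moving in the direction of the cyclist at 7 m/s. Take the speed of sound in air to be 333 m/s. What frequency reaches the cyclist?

441 Hz

19 km/h = 5.278 m/s.
With source approaching and observer approaching, f' = f · (v + v_o)/(v − v_s).
f' = 425 × (333 + 5.278)/(333 − 7) = 425 × 338.28/326 ≈ 441 Hz.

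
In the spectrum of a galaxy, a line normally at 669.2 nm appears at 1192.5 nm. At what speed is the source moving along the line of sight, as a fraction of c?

λ'/λ₀ = 1.7820 > 1 (redshift), so the source is receding.
λ'/λ₀ = √((1 + β)/(1 − β)) for a receding source ⇒ β = (r² − 1)/(r² + 1) with r = λ'/λ₀.
β = (3.1754 − 1)/(3.1754 + 1) ≈ 0.521.

0.521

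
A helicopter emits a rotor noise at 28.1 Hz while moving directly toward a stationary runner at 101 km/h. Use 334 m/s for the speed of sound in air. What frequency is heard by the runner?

30.7 Hz

101 km/h = 28.06 m/s.
Only the source moves, toward the listener, so f' = f · v/(v − v_s).
f' = 28.1 × 334/(334 − 28.06) = 28.1 × 334/305.9 ≈ 30.7 Hz.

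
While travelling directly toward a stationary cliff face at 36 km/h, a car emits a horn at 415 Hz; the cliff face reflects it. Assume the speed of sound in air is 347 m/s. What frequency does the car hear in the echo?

36 km/h = 10 m/s.
The cliff face receives the sound from a moving source: f₁ = f₀ · v/(v − v_e) = 415 × 347/337 ≈ 427 Hz.
On the return leg the car is a moving observer: f₂ = f₁ · (v + v_e)/v = 427 × 357/347 ≈ 440 Hz.

440 Hz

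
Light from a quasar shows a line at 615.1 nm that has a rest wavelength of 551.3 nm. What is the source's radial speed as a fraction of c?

0.109

λ'/λ₀ = 1.1157 > 1 (redshift), so the source is receding.
λ'/λ₀ = √((1 + β)/(1 − β)) for a receding source ⇒ β = (r² − 1)/(r² + 1) with r = λ'/λ₀.
β = (1.2448 − 1)/(1.2448 + 1) ≈ 0.109.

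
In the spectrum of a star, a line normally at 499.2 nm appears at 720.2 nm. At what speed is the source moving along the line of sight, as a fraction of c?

0.351c

λ'/λ₀ = 1.4427 > 1 (redshift), so the source is receding.
λ'/λ₀ = √((1 + β)/(1 − β)) for a receding source ⇒ β = (r² − 1)/(r² + 1) with r = λ'/λ₀.
β = (2.0814 − 1)/(2.0814 + 1) ≈ 0.351.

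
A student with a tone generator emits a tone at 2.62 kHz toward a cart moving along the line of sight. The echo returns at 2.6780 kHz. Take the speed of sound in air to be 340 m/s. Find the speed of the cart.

Double Doppler shift off a moving reflector: f₂ = f₀ · (v + u)/(v − u) (u > 0 toward emitter).
Rearranging, u = v · (f₂ − f₀)/(f₂ + f₀) = 340 × 0.0580/5.2980 ≈ 3.7 m/s.
So the cart is moving at 3.7 m/s toward the emitter.

3.7 m/s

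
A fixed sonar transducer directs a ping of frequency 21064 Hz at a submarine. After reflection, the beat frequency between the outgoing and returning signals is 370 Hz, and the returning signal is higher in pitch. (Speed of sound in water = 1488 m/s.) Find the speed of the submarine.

Double Doppler shift off a moving reflector: f₂ = f₀ · (v + u)/(v − u) (u > 0 toward emitter).
Returning signal is higher, so f₂ = f₀ + Δf = 21064 + 370 = 21434 Hz.
Rearranging, u = v · (f₂ − f₀)/(f₂ + f₀) = 1488 × 370/42498 ≈ 13.0 m/s.
So the submarine is moving at 13.0 m/s toward the emitter.

13.0 m/s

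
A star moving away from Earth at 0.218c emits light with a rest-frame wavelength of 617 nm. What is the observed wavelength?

770.0 nm

Relativistic Doppler for wavelength: λ' = λ₀ · √((1 + β)/(1 − β)).
λ' = 617 × √(1.2180/0.7820) = 617 × 1.24802 ≈ 770.0 nm.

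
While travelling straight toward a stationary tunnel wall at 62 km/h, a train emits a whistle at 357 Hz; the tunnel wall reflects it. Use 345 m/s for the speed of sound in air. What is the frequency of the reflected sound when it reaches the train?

395 Hz

62 km/h = 17.22 m/s.
The tunnel wall receives the sound from a moving source: f₁ = f₀ · v/(v − v_e) = 357 × 345/327.78 ≈ 376 Hz.
On the return leg the train is a moving observer: f₂ = f₁ · (v + v_e)/v = 376 × 362.22/345 ≈ 395 Hz.
Equivalently f₂ = f₀ · (v + v_e)/(v − v_e).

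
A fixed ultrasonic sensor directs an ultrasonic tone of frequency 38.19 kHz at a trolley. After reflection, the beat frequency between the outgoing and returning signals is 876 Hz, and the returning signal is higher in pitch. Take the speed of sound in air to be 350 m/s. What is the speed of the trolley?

4.0 m/s

Double Doppler shift off a moving reflector: f₂ = f₀ · (v + u)/(v − u) (u > 0 toward emitter).
Returning signal is higher, so f₂ = f₀ + Δf = 38190 + 876 = 39066 Hz.
Rearranging, u = v · (f₂ − f₀)/(f₂ + f₀) = 350 × 876/77256 ≈ 4.0 m/s.
So the trolley is moving at 4.0 m/s toward the emitter.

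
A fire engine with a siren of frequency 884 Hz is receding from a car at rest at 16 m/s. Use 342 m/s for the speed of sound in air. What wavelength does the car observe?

40.5 cm

Moving source, stationary observer: f' = f · v/(v + v_s) since the source is receding.
f' = 884 × 342/(342 + 16) ≈ 844 Hz.
λ' = v/f' = 342/844.492 ≈ 40.5 cm.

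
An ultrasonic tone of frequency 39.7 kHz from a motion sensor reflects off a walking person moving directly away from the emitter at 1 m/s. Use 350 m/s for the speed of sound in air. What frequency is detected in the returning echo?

39.5 kHz

The walking person first receives the wave as a moving observer: f₁ = f₀ · (v − u)/v = 39.7 × (350 − 1)/350 ≈ 39.6 kHz.
On reflection it acts as a source moving away from the stationary detector: f₂ = f₁ · v/(v + u) = 39.6 × 350/351 ≈ 39.5 kHz.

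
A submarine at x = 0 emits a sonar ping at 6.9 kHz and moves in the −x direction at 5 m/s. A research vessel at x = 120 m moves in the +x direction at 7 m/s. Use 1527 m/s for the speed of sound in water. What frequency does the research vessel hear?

6.85 kHz

The observer lies on the +x side, so the source is heading away from the observer and the observer is heading away from the source.
Both move, so f' = f · (v − v_o)/(v + v_s).
f' = 6.9 × (1527 − 7)/(1527 + 5) = 6.9 × 1520/1532 ≈ 6.85 kHz.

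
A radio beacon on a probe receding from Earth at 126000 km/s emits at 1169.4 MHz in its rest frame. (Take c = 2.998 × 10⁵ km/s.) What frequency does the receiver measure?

β = v/c = 126000/299800 = 0.4203.
Relativistic Doppler for frequency: f' = f₀ · √((1 − β)/(1 + β)).
f' = 1169.4 × √(0.5797/1.4203) = 1169.4 × 0.63888 ≈ 747.1 MHz.

747.1 MHz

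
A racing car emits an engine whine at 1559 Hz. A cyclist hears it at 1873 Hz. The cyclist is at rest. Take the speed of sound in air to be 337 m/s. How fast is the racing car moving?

f' > f, so the racing car is approaching.
f' = f · v/(v − v_s) ⇒ v_s = v · |1 − f/f'|.
v_s = 337 × |1 − 1559/1873| = 337 × 0.1676 ≈ 56 m/s.

56 m/s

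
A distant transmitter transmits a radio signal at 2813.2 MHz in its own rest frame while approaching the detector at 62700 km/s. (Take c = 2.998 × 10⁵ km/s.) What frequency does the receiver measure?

3478.5 MHz

β = v/c = 62700/299800 = 0.2091.
Relativistic Doppler for frequency: f' = f₀ · √((1 + β)/(1 − β)).
f' = 2813.2 × √(1.2091/0.7909) = 2813.2 × 1.23648 ≈ 3478.5 MHz.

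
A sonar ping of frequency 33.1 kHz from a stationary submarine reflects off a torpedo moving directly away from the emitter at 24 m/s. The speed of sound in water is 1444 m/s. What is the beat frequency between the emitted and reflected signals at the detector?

1082 Hz

The torpedo first receives the wave as a moving observer: f₁ = f₀ · (v − u)/v = 33.1 × (1444 − 24)/1444 ≈ 32.550 kHz.
The reflection then acts as a moving source: f₂ = f₁ · v/(v + u) ≈ 32.018 kHz.
Equivalently f₂ = f₀ · (v − u)/(v + u).
Beat frequency (with f₀ = 33100 Hz): |f₂ − f₀| = 2u·f₀/(v + u) = 2 × 24 × 33100/1468 ≈ 1082 Hz.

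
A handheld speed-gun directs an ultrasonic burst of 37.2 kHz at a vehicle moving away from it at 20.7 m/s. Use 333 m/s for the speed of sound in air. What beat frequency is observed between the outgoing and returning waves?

At the vehicle (a moving observer), f₁ = f₀ · (v − u)/v = 37.2 × 312.3/333 ≈ 34.89 kHz.
The reflection then acts as a moving source: f₂ = f₁ · v/(v + u) ≈ 32.85 kHz.
Equivalently f₂ = f₀ · (v − u)/(v + u).
Beat frequency (with f₀ = 37200 Hz): |f₂ − f₀| = 2u·f₀/(v + u) = 2 × 20.7 × 37200/353.7 ≈ 4354 Hz.

4354 Hz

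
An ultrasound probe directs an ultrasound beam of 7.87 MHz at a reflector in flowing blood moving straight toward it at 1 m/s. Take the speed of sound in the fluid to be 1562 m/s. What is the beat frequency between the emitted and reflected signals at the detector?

The reflector in flowing blood first receives the wave as a moving observer: f₁ = f₀ · (v + u)/v = 7.87 × (1562 + 1)/1562 ≈ 7.87504 MHz.
The reflection then acts as a moving source: f₂ = f₁ · v/(v − u) ≈ 7.88008 MHz.
Equivalently f₂ = f₀ · (v + u)/(v − u).
Beat frequency (with f₀ = 7870000 Hz): |f₂ − f₀| = 2u·f₀/(v − u) = 2 × 1 × 7870000/1561 ≈ 10083 Hz.

10083 Hz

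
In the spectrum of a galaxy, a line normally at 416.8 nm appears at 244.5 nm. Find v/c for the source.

0.488c

λ'/λ₀ = 0.5866 < 1 (blueshift), so the source is approaching.
λ'/λ₀ = √((1 − β)/(1 + β)) for an approaching source ⇒ β = (1 − r²)/(1 + r²) with r = λ'/λ₀.
β = (1 − 0.3441)/(1 + 0.3441) ≈ 0.488.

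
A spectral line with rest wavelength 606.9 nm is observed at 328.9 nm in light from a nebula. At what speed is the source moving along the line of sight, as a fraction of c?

0.546c

λ'/λ₀ = 0.5419 < 1 (blueshift), so the source is approaching.
λ'/λ₀ = √((1 − β)/(1 + β)) for an approaching source ⇒ β = (1 − r²)/(1 + r²) with r = λ'/λ₀.
β = (1 − 0.2937)/(1 + 0.2937) ≈ 0.546.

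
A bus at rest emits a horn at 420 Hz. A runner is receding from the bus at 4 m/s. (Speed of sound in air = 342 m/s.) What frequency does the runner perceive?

Only the observer moves, away from the source, so f' = f · (v − v_o)/v.
f' = 420 × (342 − 4)/342 = 420 × 338/342 ≈ 415 Hz.

415 Hz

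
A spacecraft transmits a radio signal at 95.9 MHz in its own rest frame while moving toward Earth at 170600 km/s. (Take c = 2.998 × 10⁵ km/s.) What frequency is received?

183.0 MHz

β = v/c = 170600/299800 = 0.5690.
Relativistic Doppler for frequency: f' = f₀ · √((1 + β)/(1 − β)).
f' = 95.9 × √(1.5690/0.4310) = 95.9 × 1.90811 ≈ 183.0 MHz.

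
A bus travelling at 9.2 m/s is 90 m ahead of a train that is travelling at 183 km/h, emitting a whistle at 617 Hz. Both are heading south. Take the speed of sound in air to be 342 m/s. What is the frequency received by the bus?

183 km/h = 50.83 m/s.
The bus is ahead, so the train is moving toward it while the bus is moving away from the train.
Both move, so f' = f · (v − v_o)/(v − v_s).
f' = 617 × (342 − 9.2)/(342 − 50.83) = 617 × 332.8/291.17 ≈ 705 Hz.

705 Hz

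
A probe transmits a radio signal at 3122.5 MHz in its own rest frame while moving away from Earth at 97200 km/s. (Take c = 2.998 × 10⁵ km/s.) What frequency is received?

2230.6 MHz

β = v/c = 97200/299800 = 0.3242.
Relativistic Doppler for frequency: f' = f₀ · √((1 − β)/(1 + β)).
f' = 3122.5 × √(0.6758/1.3242) = 3122.5 × 0.71437 ≈ 2230.6 MHz.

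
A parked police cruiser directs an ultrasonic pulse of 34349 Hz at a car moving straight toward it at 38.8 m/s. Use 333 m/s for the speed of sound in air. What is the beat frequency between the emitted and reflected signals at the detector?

9060 Hz

At the car (a moving observer), f₁ = f₀ · (v + u)/v = 34349 × 371.8/333 ≈ 38351 Hz.
On reflection it acts as a source moving toward the stationary detector: f₂ = f₁ · v/(v − u) = 38351 × 333/294.2 ≈ 43409 Hz.
Beat frequency: |f₂ − f₀| = 2u·f₀/(v − u) = 2 × 38.8 × 34349/294.2 ≈ 9060 Hz.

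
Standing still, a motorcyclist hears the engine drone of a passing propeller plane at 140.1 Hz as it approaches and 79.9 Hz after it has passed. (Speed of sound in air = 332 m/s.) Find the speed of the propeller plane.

91 m/s

f₁/f₂ = (v + v_s)/(v − v_s), so v_s = v · (f₁ − f₂)/(f₁ + f₂).
v_s = 332 × (140.1 − 79.9)/(140.1 + 79.9) = 332 × 60.2/220.0 ≈ 91 m/s.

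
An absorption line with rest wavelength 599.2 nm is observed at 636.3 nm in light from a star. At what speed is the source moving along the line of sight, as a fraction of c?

λ'/λ₀ = 1.0619 > 1 (redshift), so the source is receding.
λ'/λ₀ = √((1 + β)/(1 − β)) for a receding source ⇒ β = (r² − 1)/(r² + 1) with r = λ'/λ₀.
β = (1.1277 − 1)/(1.1277 + 1) ≈ 0.060.

0.060c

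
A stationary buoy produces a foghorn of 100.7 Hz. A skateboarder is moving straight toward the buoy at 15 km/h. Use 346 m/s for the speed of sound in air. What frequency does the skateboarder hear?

15 km/h = 4.167 m/s.
Moving observer, stationary source: f' = f · (v + v_o)/v.
f' = 100.7 × (346 + 4.167)/346 = 100.7 × 350.17/346 ≈ 102 Hz.

102 Hz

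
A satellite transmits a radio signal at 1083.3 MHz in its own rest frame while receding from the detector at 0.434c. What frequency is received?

680.6 MHz

Relativistic Doppler for frequency: f' = f₀ · √((1 − β)/(1 + β)).
f' = 1083.3 × √(0.5660/1.4340) = 1083.3 × 0.62825 ≈ 680.6 MHz.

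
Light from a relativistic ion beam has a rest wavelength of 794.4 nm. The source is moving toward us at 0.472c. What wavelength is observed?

475.8 nm

Relativistic Doppler for wavelength: λ' = λ₀ · √((1 − β)/(1 + β)).
λ' = 794.4 × √(0.5280/1.4720) = 794.4 × 0.59891 ≈ 475.8 nm.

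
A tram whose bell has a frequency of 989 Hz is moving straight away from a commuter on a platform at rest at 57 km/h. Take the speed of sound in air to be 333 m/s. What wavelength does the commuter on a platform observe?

35.3 cm

57 km/h = 15.83 m/s.
Only the source moves, away from the listener, so f' = f · v/(v + v_s).
f' = 989 × 333/(333 + 15.83) ≈ 944 Hz.
λ' = v/f' = 333/944.11 ≈ 35.3 cm.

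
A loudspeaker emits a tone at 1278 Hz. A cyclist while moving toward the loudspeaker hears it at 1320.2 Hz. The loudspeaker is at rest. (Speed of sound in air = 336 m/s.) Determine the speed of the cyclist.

11.1 m/s

f' = f · (v + v_o)/v ⇒ v_o = v · |f'/f − 1|.
v_o = 336 × |1320.2/1278 − 1| = 336 × 0.03302 ≈ 11.1 m/s.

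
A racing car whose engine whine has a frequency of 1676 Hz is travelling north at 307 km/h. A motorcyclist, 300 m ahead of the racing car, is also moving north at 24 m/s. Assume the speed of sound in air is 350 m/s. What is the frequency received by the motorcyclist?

2064 Hz

307 km/h = 85.28 m/s.
The motorcyclist is ahead, so the racing car is moving toward it while the motorcyclist is moving away from the racing car.
General Doppler shift: f' = f · (v − v_o)/(v − v_s).
f' = 1676 × (350 − 24)/(350 − 85.28) = 1676 × 326/264.72 ≈ 2064 Hz.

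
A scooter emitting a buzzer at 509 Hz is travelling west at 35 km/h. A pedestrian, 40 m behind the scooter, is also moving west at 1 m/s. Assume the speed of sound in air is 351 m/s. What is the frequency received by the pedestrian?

35 km/h = 9.722 m/s.
The pedestrian is behind, so the scooter is moving away from it while the pedestrian is moving toward the scooter.
With source receding and observer approaching, f' = f · (v + v_o)/(v + v_s).
f' = 509 × (351 + 1)/(351 + 9.722) = 509 × 352/360.72 ≈ 497 Hz.

497 Hz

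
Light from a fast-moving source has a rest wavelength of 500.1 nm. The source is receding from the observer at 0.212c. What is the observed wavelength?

Relativistic Doppler for wavelength: λ' = λ₀ · √((1 + β)/(1 − β)).
λ' = 500.1 × √(1.2120/0.7880) = 500.1 × 1.24019 ≈ 620.2 nm.

620.2 nm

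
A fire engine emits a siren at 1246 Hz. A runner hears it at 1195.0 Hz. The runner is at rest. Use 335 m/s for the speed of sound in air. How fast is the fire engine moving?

f' < f, so the fire engine is receding.
f' = f · v/(v + v_s) ⇒ v_s = v · |1 − f/f'|.
v_s = 335 × |1 − 1246/1195.0| = 335 × 0.04268 ≈ 14.3 m/s.

14.3 m/s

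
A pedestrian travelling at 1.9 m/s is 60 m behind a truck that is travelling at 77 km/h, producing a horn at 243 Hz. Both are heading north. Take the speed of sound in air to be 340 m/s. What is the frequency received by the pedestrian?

230 Hz

77 km/h = 21.39 m/s.
The pedestrian is behind, so the truck is moving away from it while the pedestrian is moving toward the truck.
With source receding and observer approaching, f' = f · (v + v_o)/(v + v_s).
f' = 243 × (340 + 1.9)/(340 + 21.39) = 243 × 341.9/361.39 ≈ 230 Hz.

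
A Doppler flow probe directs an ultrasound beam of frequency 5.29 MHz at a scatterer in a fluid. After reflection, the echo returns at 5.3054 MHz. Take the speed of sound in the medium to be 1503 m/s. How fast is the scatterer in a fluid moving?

Double Doppler shift off a moving reflector: f₂ = f₀ · (v + u)/(v − u) (u > 0 toward emitter).
Rearranging, u = v · (f₂ − f₀)/(f₂ + f₀) = 1503 × 0.0154/10.5954 ≈ 2.18 m/s.
So the scatterer in a fluid is moving at 2.18 m/s toward the emitter.

2.18 m/s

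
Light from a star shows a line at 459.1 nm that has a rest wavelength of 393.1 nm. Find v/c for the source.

λ'/λ₀ = 1.1679 > 1 (redshift), so the source is receding.
λ'/λ₀ = √((1 + β)/(1 − β)) for a receding source ⇒ β = (r² − 1)/(r² + 1) with r = λ'/λ₀.
β = (1.3640 − 1)/(1.3640 + 1) ≈ 0.154.

0.154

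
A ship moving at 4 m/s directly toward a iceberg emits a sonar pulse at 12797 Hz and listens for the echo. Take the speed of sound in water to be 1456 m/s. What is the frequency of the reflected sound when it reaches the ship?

12868 Hz

The iceberg receives the sound from a moving source: f₁ = f₀ · v/(v − v_e) = 12797 × 1456/1452 ≈ 12832 Hz.
On the return leg the ship is a moving observer: f₂ = f₁ · (v + v_e)/v = 12832 × 1460/1456 ≈ 12868 Hz.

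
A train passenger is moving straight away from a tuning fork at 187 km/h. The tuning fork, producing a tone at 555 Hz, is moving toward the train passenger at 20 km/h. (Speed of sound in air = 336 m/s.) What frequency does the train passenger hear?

477 Hz

20 km/h = 5.556 m/s; 187 km/h = 51.94 m/s.
With source approaching and observer receding, f' = f · (v − v_o)/(v − v_s).
f' = 555 × (336 − 51.94)/(336 − 5.556) = 555 × 284.06/330.44 ≈ 477 Hz.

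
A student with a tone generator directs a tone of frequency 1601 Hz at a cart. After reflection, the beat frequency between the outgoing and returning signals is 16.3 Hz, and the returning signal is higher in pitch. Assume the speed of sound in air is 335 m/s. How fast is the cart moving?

1.70 m/s

Double Doppler shift off a moving reflector: f₂ = f₀ · (v + u)/(v − u) (u > 0 toward emitter).
Returning signal is higher, so f₂ = f₀ + Δf = 1601 + 16.3 = 1617.3 Hz.
Rearranging, u = v · (f₂ − f₀)/(f₂ + f₀) = 335 × 16.3/3218.3 ≈ 1.70 m/s.
So the cart is moving at 1.70 m/s toward the emitter.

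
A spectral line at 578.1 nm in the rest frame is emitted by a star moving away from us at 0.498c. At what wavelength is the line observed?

Relativistic Doppler for wavelength: λ' = λ₀ · √((1 + β)/(1 − β)).
λ' = 578.1 × √(1.4980/0.5020) = 578.1 × 1.72744 ≈ 998.6 nm.

998.6 nm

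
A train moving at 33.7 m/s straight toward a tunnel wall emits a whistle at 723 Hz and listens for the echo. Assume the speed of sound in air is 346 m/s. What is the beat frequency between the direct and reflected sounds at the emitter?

The tunnel wall receives the sound from a moving source: f₁ = f₀ · v/(v − v_e) = 723 × 346/312.3 ≈ 801.0 Hz.
On the return leg the train is a moving observer: f₂ = f₁ · (v + v_e)/v = 801.0 × 379.7/346 ≈ 879.0 Hz.
Equivalently f₂ = f₀ · (v + v_e)/(v − v_e).
Beat against the emitted tone: |f₂ − f₀| = 2v_e·f₀/(v − v_e) = 2 × 33.7 × 723/312.3 ≈ 156 Hz.

156 Hz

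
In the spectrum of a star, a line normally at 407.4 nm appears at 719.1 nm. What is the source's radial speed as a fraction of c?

0.514

λ'/λ₀ = 1.7651 > 1 (redshift), so the source is receding.
λ'/λ₀ = √((1 + β)/(1 − β)) for a receding source ⇒ β = (r² − 1)/(r² + 1) with r = λ'/λ₀.
β = (3.1156 − 1)/(3.1156 + 1) ≈ 0.514.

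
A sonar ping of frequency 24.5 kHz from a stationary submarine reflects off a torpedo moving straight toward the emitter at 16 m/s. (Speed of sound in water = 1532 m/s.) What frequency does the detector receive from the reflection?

At the torpedo (a moving observer), f₁ = f₀ · (v + u)/v = 24.5 × 1548/1532 ≈ 24.8 kHz.
The reflection then acts as a moving source: f₂ = f₁ · v/(v − u) ≈ 25.0 kHz.

25.0 kHz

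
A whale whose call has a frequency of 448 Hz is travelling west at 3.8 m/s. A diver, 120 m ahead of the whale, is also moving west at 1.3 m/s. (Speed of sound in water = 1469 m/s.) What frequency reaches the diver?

The diver is ahead, so the whale is moving toward it while the diver is moving away from the whale.
Both move, so f' = f · (v − v_o)/(v − v_s).
f' = 448 × (1469 − 1.3)/(1469 − 3.8) = 448 × 1467.7/1465.2 ≈ 449 Hz.

449 Hz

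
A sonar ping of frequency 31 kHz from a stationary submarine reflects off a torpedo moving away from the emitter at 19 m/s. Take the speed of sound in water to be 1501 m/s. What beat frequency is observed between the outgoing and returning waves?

775 Hz

At the torpedo (a moving observer), f₁ = f₀ · (v − u)/v = 31 × 1482/1501 ≈ 30.608 kHz.
The reflection then acts as a moving source: f₂ = f₁ · v/(v + u) ≈ 30.225 kHz.
Beat frequency (with f₀ = 31000 Hz): |f₂ − f₀| = 2u·f₀/(v + u) = 2 × 19 × 31000/1520 ≈ 775 Hz.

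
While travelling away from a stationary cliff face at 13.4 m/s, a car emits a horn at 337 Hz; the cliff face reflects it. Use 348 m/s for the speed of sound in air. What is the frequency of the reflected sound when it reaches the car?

312 Hz

The cliff face receives the sound from a moving source: f₁ = f₀ · v/(v + v_e) = 337 × 348/361.4 ≈ 325 Hz.
On the return leg the car is a moving observer: f₂ = f₁ · (v − v_e)/v = 325 × 334.6/348 ≈ 312 Hz.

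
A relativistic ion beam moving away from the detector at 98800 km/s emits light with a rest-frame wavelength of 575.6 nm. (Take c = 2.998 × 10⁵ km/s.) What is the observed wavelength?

810.6 nm

β = v/c = 98800/299800 = 0.3296.
Relativistic Doppler for wavelength: λ' = λ₀ · √((1 + β)/(1 − β)).
λ' = 575.6 × √(1.3296/0.6704) = 575.6 × 1.40822 ≈ 810.6 nm.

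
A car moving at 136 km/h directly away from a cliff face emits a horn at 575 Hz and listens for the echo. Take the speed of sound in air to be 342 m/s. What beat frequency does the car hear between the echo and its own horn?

136 km/h = 37.78 m/s.
The cliff face receives the sound from a moving source: f₁ = f₀ · v/(v + v_e) = 575 × 342/379.78 ≈ 517.8 Hz.
On the return leg the car is a moving observer: f₂ = f₁ · (v − v_e)/v = 517.8 × 304.22/342 ≈ 460.6 Hz.
Beat against the emitted tone: |f₂ − f₀| = 2v_e·f₀/(v + v_e) = 2 × 37.78 × 575/379.78 ≈ 114 Hz.

114 Hz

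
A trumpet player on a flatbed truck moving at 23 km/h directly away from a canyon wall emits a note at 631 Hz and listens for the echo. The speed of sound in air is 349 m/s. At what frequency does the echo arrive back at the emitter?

608 Hz

23 km/h = 6.389 m/s.
The canyon wall receives the sound from a moving source: f₁ = f₀ · v/(v + v_e) = 631 × 349/355.39 ≈ 620 Hz.
On the return leg the trumpet player on a flatbed truck is a moving observer: f₂ = f₁ · (v − v_e)/v = 620 × 342.61/349 ≈ 608 Hz.
Equivalently f₂ = f₀ · (v − v_e)/(v + v_e).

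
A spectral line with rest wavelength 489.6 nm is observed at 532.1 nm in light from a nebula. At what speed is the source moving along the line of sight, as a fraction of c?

λ'/λ₀ = 1.0868 > 1 (redshift), so the source is receding.
λ'/λ₀ = √((1 + β)/(1 − β)) for a receding source ⇒ β = (r² − 1)/(r² + 1) with r = λ'/λ₀.
β = (1.1811 − 1)/(1.1811 + 1) ≈ 0.083.

0.083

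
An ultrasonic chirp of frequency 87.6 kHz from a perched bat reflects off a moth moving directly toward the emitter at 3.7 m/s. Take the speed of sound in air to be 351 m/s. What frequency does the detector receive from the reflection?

89.5 kHz

The moth first receives the wave as a moving observer: f₁ = f₀ · (v + u)/v = 87.6 × (351 + 3.7)/351 ≈ 88.5 kHz.
The reflection then acts as a moving source: f₂ = f₁ · v/(v − u) ≈ 89.5 kHz.
Equivalently f₂ = f₀ · (v + u)/(v − u).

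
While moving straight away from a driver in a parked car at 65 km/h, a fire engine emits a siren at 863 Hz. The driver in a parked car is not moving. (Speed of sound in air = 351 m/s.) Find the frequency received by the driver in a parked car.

821 Hz

65 km/h = 18.06 m/s.
Moving source, stationary observer: f' = f · v/(v + v_s) since the source is receding.
f' = 863 × 351/(351 + 18.06) = 863 × 351/369.1 ≈ 821 Hz.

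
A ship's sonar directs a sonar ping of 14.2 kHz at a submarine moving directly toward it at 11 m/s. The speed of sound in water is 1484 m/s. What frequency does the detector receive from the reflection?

14.41 kHz

At the submarine (a moving observer), f₁ = f₀ · (v + u)/v = 14.2 × 1495/1484 ≈ 14.31 kHz.
The reflection then acts as a moving source: f₂ = f₁ · v/(v − u) ≈ 14.41 kHz.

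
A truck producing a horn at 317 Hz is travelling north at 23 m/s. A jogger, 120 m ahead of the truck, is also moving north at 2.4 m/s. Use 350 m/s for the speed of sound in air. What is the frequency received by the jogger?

337 Hz

The jogger is ahead, so the truck is moving toward it while the jogger is moving away from the truck.
General Doppler shift: f' = f · (v − v_o)/(v − v_s).
f' = 317 × (350 − 2.4)/(350 − 23) = 317 × 347.6/327 ≈ 337 Hz.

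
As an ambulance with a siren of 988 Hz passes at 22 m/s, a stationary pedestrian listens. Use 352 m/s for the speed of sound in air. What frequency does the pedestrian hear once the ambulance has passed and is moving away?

930 Hz

Receding: f₂ = f · v/(v + v_s) = 988 × 352/374 ≈ 930 Hz.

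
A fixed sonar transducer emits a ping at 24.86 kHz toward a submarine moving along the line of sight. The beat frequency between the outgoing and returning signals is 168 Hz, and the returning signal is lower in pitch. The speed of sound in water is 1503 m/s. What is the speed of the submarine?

Double Doppler shift off a moving reflector: f₂ = f₀ · (v + u)/(v − u) (u > 0 toward emitter).
Returning signal is lower, so f₂ = f₀ − Δf = 24860 − 168 = 24692 Hz.
Rearranging, u = v · (f₂ − f₀)/(f₂ + f₀) = 1503 × -168/49552 ≈ -5.1 m/s.
So the submarine is moving at 5.1 m/s away from the emitter.

5.1 m/s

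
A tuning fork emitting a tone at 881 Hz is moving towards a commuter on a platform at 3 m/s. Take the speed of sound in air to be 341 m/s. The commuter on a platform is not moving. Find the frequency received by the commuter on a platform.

889 Hz

With the source moving toward a stationary observer, f' = f · v/(v − v_s).
f' = 881 × 341/(341 − 3) = 881 × 341/338 ≈ 889 Hz.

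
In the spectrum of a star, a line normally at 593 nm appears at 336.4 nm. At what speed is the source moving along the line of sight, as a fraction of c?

0.513

λ'/λ₀ = 0.5673 < 1 (blueshift), so the source is approaching.
λ'/λ₀ = √((1 − β)/(1 + β)) for an approaching source ⇒ β = (1 − r²)/(1 + r²) with r = λ'/λ₀.
β = (1 − 0.3218)/(1 + 0.3218) ≈ 0.513.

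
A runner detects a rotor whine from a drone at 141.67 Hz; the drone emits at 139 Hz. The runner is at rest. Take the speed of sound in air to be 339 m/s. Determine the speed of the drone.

6.4 m/s

f' > f, so the drone is approaching.
f' = f · v/(v − v_s) ⇒ v_s = v · |1 − f/f'|.
v_s = 339 × |1 − 139/141.67| = 339 × 0.01885 ≈ 6.4 m/s.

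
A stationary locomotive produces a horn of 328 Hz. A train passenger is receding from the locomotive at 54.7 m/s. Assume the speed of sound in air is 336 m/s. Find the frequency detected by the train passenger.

275 Hz

Moving observer, stationary source: f' = f · (v − v_o)/v.
f' = 328 × (336 − 54.7)/336 = 328 × 281.3/336 ≈ 275 Hz.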